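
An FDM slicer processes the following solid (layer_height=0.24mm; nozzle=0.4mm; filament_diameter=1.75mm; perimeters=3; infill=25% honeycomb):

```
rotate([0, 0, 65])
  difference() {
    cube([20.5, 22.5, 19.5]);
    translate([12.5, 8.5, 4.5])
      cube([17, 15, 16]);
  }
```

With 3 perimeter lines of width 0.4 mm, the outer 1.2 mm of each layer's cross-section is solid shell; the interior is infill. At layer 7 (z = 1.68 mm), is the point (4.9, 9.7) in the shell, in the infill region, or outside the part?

At z = 1.68 mm: the 20.5×22.5 cube contributes its full rectangle; the cube at (12.5, 8.5) is absent (z outside [4.5, 20.5]); Taking the first minus the rest: none of the subtracted shapes is present at this height, so the 20.5×22.5 cube is unchanged — 1 connected region; (rotated 65° about Z; rotation is an isometry so areas/perimeters/island counts are preserved). Overall, the cross-section is a single solid region. Undo the 65° rotation: the query point maps to (10.862, -0.342) in the un-rotated model frame. The nearest boundary edge runs (0.00, 0.00)→(20.50, 0.00); distance from the point to it = 0.34 mm. The point is not inside any of the regions above, so it lies outside the cross-section (0.34 mm from the nearest boundary).

outside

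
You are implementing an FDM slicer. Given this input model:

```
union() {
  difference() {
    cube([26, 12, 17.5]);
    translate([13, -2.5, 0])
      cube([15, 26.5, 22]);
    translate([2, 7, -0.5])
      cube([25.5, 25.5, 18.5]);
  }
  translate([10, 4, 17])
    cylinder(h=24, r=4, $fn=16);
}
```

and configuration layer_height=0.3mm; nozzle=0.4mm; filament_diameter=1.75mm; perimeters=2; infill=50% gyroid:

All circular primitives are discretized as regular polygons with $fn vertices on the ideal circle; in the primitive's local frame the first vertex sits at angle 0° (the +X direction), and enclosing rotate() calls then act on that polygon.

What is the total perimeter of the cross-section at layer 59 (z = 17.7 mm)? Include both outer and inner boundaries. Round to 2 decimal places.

At z = 17.7 mm: the cube does not reach this height (z outside [0, 17.5]); the cube at (13, -2.5) is present — its section is the full 15×26.5 rectangle (perimeter 83.00 mm); the cube at (2, 7) (footprint 25.5×25.5) is included at this height (perimeter 102.00 mm); Taking the first minus the rest: the first operand is absent here, so nothing remains; the cylinder at (10, 4): section is a regular 16-gon, circumradius r=4 (perimeter = 2·16·4.000·sin(180°/16) = 24.97 mm); Taking the union: only the r=4 cylinder at (10, 4) is present, so the union is just that shape — boundary = 24.97 mm. Overall, the cross-section is a single solid region. Total boundary length (outer) = 24.97 mm.

24.97 mm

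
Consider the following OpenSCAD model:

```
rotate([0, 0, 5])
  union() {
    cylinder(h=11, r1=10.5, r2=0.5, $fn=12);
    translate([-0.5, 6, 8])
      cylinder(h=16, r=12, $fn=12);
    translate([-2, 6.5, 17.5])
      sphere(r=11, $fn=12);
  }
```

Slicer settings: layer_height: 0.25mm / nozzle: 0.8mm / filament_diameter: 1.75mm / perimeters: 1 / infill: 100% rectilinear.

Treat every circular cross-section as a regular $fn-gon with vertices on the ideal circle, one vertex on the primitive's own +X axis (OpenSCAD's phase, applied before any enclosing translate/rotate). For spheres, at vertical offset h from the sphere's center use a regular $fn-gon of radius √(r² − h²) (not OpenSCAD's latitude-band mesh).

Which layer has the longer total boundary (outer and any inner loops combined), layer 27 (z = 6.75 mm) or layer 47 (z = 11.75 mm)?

Layer 27 (z = 6.75): the cone: at t=0.614 of its height the radius interpolates to r₁+(r₂−r₁)t = 4.364, giving a regular 12-gon of that circumradius (perimeter = 2·12·4.364·sin(180°/12) = 27.11 mm); the cylinder at (-0.5, 6) is not intersected at this z (z outside [8, 24]); the r=11 sphere at (-2, 6.5) slices to a regular 12-gon of circumradius 2.332 (√(r²−h²) with h=10.75 from center) (perimeter = 2·12·2.332·sin(180°/12) = 14.48 mm); Merging all regions: the 2 present regions are separate (no shared area or edge), so areas and boundary lengths simply add and each stays a separate island — boundary = 41.59 mm; (whole slice rotated 5° about Z — lengths, areas and connectivity unchanged). So its perimeter = 41.59 mm. Layer 47 (z = 11.75): the cone does not reach this height (z outside [0, 11]); the r=12 cylinder at (-0.5, 6) gives a regular 12-gon of circumradius 12 (constant along its height) (perimeter = 2·12·12.000·sin(180°/12) = 74.54 mm); the r=11 sphere at (-2, 6.5) contributes a regular 12-gon of circumradius √(11²−5.75²) = 9.377 (perimeter = 2·12·9.377·sin(180°/12) = 58.25 mm); Merging all regions: the r=11 sphere at (-2, 6.5) lies entirely inside the r=12 cylinder at (-0.5, 6), so the union is just the r=12 cylinder at (-0.5, 6) — boundary = 74.54 mm; (rotated 5° about Z; rotation is an isometry so areas/perimeters/island counts are preserved). So its perimeter = 74.54 mm. Layer 47 is larger (74.54 vs 41.59 mm).

layer 47 (z = 11.75 mm)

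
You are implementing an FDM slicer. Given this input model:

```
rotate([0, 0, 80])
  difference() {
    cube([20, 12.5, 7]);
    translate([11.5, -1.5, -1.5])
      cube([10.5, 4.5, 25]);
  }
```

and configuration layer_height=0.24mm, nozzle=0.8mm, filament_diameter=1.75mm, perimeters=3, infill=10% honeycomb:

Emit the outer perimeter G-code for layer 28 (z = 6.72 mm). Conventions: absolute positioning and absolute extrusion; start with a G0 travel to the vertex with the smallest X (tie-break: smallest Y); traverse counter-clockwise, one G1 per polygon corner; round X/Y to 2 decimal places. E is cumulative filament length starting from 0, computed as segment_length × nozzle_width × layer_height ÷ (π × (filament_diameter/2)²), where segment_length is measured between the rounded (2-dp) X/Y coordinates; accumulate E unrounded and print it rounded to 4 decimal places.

At z = 6.72 mm: the cube is present — its section is the full 20×12.5 rectangle; the 10.5×4.5 cube at (11.5, -1.5) contributes its full rectangle; Taking the first minus the rest: starting from the 20×12.5 cube, the 10.5×4.5 cube at (11.5, -1.5) partially overlaps it — only the 25.50 mm² overlap (of its 47.25 mm²) is removed, clipping the outline — 1 connected region; (whole slice rotated 80° about Z — lengths, areas and connectivity unchanged). The outline is a single polygon with 6 vertices. Extrusion per mm of travel: 0.8 × 0.24 / (π × 0.875²) = 0.079824. Accumulating E over each segment gives final E = 5.1900.

G0 X-12.31 Y2.17 Z6.72
G1 X0.00 Y0.00 E0.9978
G1 X2.00 Y11.33 E1.9162
G1 X-0.96 Y11.85 E2.1561
G1 X0.52 Y20.22 E2.8346
G1 X-8.84 Y21.87 E3.5932
G1 X-12.31 Y2.17 E5.1900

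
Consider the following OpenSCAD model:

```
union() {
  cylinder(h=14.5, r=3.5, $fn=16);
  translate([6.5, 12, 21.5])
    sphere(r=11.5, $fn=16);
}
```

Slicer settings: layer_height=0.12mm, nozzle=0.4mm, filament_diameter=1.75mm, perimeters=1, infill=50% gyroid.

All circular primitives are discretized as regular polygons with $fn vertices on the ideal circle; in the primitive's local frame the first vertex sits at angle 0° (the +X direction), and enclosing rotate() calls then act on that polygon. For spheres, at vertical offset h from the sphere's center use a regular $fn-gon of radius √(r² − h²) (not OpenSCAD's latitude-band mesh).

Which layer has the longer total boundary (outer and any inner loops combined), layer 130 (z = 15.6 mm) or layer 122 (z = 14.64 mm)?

Layer 130 (z = 15.6): the cylinder is not intersected at this z (z outside [0, 14.5]); the r=11.5 sphere at (6.5, 12) slices to a regular 16-gon of circumradius 9.871 (√(r²−h²) with h=5.9 from center) (perimeter = 2·16·9.871·sin(180°/16) = 61.62 mm); Merging all regions: only the r=11.5 sphere at (6.5, 12) is present, so the union is just that shape — boundary = 61.62 mm. So its perimeter = 61.62 mm. Layer 122 (z = 14.64): the cylinder does not reach this height (z outside [0, 14.5]); the sphere at (6.5, 12): section is a regular 16-gon, circumradius = √(r²−h²) = √(11.5²−6.86²) = 9.230 (perimeter = 2·16·9.230·sin(180°/16) = 57.62 mm); Combining (union): only the r=11.5 sphere at (6.5, 12) is present, so the union is just that shape — boundary = 57.62 mm. So its perimeter = 57.62 mm. Layer 130 is larger (61.62 vs 57.62 mm).

layer 130 (z = 15.6 mm)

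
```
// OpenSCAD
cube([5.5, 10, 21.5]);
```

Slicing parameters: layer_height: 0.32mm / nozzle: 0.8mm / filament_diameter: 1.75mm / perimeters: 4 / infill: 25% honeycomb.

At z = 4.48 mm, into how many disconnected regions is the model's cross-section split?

1

At z = 4.48 mm: the cube (footprint 5.5×10) is included at this height. The result has 1 disconnected region.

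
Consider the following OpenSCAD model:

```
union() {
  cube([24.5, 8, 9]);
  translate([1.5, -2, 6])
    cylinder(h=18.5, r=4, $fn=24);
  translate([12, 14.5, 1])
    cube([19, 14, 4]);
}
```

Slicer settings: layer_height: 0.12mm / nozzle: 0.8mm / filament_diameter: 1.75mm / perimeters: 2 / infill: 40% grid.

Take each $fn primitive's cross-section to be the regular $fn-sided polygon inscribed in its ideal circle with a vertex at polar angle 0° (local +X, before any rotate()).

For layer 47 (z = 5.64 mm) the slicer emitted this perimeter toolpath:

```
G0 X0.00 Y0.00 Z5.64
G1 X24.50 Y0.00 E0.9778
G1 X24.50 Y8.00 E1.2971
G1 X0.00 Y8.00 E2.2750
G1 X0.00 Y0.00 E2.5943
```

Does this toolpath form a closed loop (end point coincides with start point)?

Start point (G0): (0.00, 0.00). End point (last G1): the path returns to the start — closed.

yes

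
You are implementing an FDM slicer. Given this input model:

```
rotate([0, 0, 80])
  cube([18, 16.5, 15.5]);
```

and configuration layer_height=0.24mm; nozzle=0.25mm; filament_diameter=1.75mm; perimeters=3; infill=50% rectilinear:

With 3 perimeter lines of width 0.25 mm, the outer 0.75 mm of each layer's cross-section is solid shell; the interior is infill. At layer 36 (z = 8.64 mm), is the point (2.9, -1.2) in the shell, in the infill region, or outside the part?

At z = 8.64 mm: the cube (footprint 18×16.5) is included at this height; (whole slice rotated 80° about Z — lengths, areas and connectivity unchanged). Overall, the cross-section is a single solid region. Undo the 80° rotation: the query point maps to (-0.678, -3.064) in the un-rotated model frame. The nearest boundary edge runs (0.00, 0.00)→(18.00, 0.00); distance from the point to it = 3.14 mm. The point is not inside any of the regions above, so it lies outside the cross-section (3.14 mm from the nearest boundary).

outside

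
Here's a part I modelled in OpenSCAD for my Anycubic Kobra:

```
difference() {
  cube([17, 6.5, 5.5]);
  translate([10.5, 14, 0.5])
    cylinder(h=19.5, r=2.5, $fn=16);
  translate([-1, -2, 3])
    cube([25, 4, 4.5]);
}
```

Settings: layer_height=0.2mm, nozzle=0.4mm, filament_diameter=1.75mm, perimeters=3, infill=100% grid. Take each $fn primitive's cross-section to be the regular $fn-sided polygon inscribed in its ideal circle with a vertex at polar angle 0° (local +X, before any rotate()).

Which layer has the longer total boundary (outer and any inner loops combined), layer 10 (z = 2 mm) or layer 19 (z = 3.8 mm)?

Layer 10 (z = 2): the cube (footprint 17×6.5) is included at this height (perimeter 47.00 mm); the r=2.5 cylinder at (10.5, 14) contributes a regular 16-gon of circumradius 2.5 (perimeter = 2·16·2.500·sin(180°/16) = 15.61 mm); the cube at (-1, -2) is absent (z outside [3, 7.5]); After the difference (first − rest): starting from the 17×6.5 cube, the r=2.5 cylinder at (10.5, 14) misses the remaining region (no effect) — boundary = 47.00 mm. So its perimeter = 47.00 mm. Layer 19 (z = 3.8): the cube is present — its section is the full 17×6.5 rectangle (perimeter 47.00 mm); the cylinder at (10.5, 14): section is a regular 16-gon, circumradius r=2.5 (perimeter = 2·16·2.500·sin(180°/16) = 15.61 mm); the cube at (-1, -2) (footprint 25×4) is included at this height (perimeter 58.00 mm); Subtracting the remaining from the first: starting from the 17×6.5 cube, the r=2.5 cylinder at (10.5, 14) misses the remaining region (no effect); the 25×4 cube at (-1, -2) partially overlaps it — only the 34.00 mm² overlap (of its 100.00 mm²) is removed, clipping the outline — boundary = 43.00 mm. So its perimeter = 43.00 mm. Layer 10 is larger (47.00 vs 43.00 mm).

layer 10 (z = 2 mm)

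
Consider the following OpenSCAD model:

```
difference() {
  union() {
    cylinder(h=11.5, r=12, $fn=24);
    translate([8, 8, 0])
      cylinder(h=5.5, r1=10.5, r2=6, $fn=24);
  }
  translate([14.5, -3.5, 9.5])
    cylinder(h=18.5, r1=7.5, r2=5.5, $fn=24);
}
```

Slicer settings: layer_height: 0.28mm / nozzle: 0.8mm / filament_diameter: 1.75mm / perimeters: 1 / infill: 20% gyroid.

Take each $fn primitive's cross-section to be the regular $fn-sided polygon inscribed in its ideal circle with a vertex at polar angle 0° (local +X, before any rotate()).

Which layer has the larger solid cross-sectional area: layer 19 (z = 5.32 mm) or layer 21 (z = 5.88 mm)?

Layer 19 (z = 5.32): the cylinder: section is a regular 24-gon, circumradius r=12 (area = (24/2)·12.000²·sin(360°/24) = 447.24 mm²); the cone at (8, 8) contributes a regular 24-gon of circumradius 6.147 (interpolated between r1=10.5 and r2=6 at t=0.967) (area = (24/2)·6.147²·sin(360°/24) = 117.37 mm²); Merging all regions: the regions partially overlap — summed areas 564.61 mm² minus the doubly-counted overlap 59.65 mm² gives 504.95 mm² — area = 504.95 mm²; the cone at (14.5, -3.5) is absent (z outside [9.5, 28]); Taking the first minus the rest: none of the subtracted shapes is present at this height, so that combined region is unchanged — area = 504.95 mm². So its area = 504.95 mm². Layer 21 (z = 5.88): the r=12 cylinder contributes a regular 24-gon of circumradius 12 (area = (24/2)·12.000²·sin(360°/24) = 447.24 mm²); the cone at (8, 8) is absent (z outside [0, 5.5]); Taking the union: only the r=12 cylinder is present, so the union is just that shape — area = 447.24 mm²; the cone at (14.5, -3.5) is absent (z outside [9.5, 28]); Taking the first minus the rest: none of the subtracted shapes is present at this height, so that combined region is unchanged — area = 447.24 mm². So its area = 447.24 mm². Layer 19 is larger (504.95 vs 447.24 mm²).

layer 19 (z = 5.32 mm)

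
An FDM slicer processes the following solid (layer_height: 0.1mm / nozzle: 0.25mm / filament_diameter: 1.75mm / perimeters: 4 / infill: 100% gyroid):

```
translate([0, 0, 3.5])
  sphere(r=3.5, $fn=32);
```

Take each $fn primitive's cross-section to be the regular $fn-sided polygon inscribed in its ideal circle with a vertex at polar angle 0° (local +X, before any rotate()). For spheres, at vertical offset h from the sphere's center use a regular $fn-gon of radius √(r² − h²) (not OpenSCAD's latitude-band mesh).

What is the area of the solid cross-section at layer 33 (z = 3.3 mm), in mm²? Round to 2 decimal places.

38.11 mm²

At z = 3.3 mm: the r=3.5 sphere slices to a regular 32-gon of circumradius 3.494 (√(r²−h²) with h=0.2 from center) (area = (32/2)·3.494²·sin(360°/32) = 38.11 mm²). Overall, the cross-section is a single solid region. Net area = 38.11 mm².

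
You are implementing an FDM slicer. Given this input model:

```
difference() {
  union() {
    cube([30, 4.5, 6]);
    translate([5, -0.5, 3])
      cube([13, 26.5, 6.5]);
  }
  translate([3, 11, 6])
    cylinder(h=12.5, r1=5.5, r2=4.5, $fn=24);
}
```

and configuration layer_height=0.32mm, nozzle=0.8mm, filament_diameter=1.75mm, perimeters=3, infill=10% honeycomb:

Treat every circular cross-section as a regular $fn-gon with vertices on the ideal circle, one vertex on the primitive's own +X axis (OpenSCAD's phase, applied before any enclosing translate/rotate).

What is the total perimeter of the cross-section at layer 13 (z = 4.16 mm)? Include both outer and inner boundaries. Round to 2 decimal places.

113.00 mm

At z = 4.16 mm: the 30×4.5 cube contributes its full rectangle (perimeter 69.00 mm); the cube at (5, -0.5) is present — its section is the full 13×26.5 rectangle (perimeter 79.00 mm); Merging all regions: the regions partially overlap (shared area 58.50 mm²), so the edge portions inside another operand are dropped and the merged outline is re-measured after clipping — boundary = 113.00 mm; the cone at (3, 11) is absent (z outside [6, 18.5]); Taking the first minus the rest: none of the subtracted shapes is present at this height, so that combined region is unchanged — boundary = 113.00 mm. Overall, the cross-section is a single solid region. Total boundary length (outer) = 113.00 mm.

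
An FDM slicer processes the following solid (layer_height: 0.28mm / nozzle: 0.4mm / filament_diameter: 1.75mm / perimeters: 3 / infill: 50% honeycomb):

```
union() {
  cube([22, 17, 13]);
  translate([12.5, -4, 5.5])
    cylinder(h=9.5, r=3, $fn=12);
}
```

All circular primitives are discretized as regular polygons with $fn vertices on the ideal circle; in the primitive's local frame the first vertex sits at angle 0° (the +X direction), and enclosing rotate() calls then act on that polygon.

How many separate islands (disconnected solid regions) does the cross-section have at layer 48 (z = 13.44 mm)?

At z = 13.44 mm: the cube is not intersected at this z (z outside [0, 13]); the cylinder at (12.5, -4): section is a regular 12-gon, circumradius r=3; Taking the union: only the r=3 cylinder at (12.5, -4) is present, so the union is just that shape — 1 connected region. Overall, the cross-section is a single solid region. Island count = 1.

1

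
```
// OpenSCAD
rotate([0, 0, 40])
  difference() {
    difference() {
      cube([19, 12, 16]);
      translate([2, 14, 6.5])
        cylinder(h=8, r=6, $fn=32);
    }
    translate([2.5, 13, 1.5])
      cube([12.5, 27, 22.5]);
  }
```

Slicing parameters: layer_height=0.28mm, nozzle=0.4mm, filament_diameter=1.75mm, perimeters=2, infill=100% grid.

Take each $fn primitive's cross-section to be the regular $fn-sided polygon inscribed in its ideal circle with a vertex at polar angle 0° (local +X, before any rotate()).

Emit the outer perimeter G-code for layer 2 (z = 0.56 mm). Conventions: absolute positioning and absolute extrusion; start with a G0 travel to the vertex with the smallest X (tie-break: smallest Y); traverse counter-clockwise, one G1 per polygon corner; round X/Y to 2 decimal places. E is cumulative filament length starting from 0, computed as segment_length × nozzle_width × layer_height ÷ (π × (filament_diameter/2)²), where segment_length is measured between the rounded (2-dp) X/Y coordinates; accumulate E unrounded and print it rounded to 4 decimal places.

G0 X-7.71 Y9.19 Z0.56
G1 X0.00 Y0.00 E0.5586
G1 X14.55 Y12.21 E1.4430
G1 X6.84 Y21.41 E2.0020
G1 X-7.71 Y9.19 E2.8867

At z = 0.56 mm: the cube is present — its section is the full 19×12 rectangle; the cylinder at (2, 14) does not reach this height (z outside [6.5, 14.5]); Subtracting the remaining from the first: none of the subtracted shapes is present at this height, so the 19×12 cube is unchanged — 1 connected region; the cube at (2.5, 13) is absent (z outside [1.5, 24]); Taking the first minus the rest: none of the subtracted shapes is present at this height, so the result so far is unchanged — 1 connected region; (rotated 40° about Z; rotation is an isometry so areas/perimeters/island counts are preserved). The outline is a single polygon with 4 vertices. Extrusion per mm of travel: 0.4 × 0.28 / (π × 0.875²) = 0.046564. Accumulating E over each segment gives final E = 2.8867.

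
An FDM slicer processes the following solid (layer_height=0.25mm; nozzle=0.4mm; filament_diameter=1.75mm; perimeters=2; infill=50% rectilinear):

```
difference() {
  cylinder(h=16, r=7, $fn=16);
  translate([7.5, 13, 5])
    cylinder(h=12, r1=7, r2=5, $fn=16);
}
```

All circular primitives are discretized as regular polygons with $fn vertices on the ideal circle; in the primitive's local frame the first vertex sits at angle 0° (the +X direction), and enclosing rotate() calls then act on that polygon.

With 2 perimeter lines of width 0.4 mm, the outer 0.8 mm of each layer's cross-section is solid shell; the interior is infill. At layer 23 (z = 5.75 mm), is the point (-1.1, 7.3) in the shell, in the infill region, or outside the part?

At z = 5.75 mm: the r=7 cylinder contributes a regular 16-gon of circumradius 7; the cone at (7.5, 13): at t=0.062 of its height the radius interpolates to r₁+(r₂−r₁)t = 6.875, giving a regular 16-gon of that circumradius; Taking the first minus the rest: starting from the r=7 cylinder, the cone at (7.5, 13) misses the remaining region (no effect) — 1 connected region. Overall, the cross-section is a single solid region. The nearest boundary edge runs (-2.68, 6.47)→(0.00, 7.00); distance from the point to it = 0.51 mm. The point is not inside any of the regions above, so it lies outside the cross-section (0.51 mm from the nearest boundary).

outside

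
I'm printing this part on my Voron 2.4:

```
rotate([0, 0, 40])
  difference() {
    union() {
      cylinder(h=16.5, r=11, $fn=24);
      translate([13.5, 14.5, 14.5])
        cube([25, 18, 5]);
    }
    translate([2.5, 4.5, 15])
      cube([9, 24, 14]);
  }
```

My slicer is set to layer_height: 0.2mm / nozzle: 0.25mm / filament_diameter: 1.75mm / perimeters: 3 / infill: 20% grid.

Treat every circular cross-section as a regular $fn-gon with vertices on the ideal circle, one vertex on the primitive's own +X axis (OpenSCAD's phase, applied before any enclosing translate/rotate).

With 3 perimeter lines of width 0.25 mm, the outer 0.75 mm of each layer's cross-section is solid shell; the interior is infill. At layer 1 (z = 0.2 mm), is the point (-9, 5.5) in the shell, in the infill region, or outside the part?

At z = 0.2 mm: the r=11 cylinder contributes a regular 24-gon of circumradius 11; the cube at (13.5, 14.5) is absent (z outside [14.5, 19.5]); Combining (union): only the r=11 cylinder is present, so the union is just that shape — 1 connected region; the cube at (2.5, 4.5) is not intersected at this z (z outside [15, 29]); Subtracting the remaining from the first: none of the subtracted shapes is present at this height, so the result so far is unchanged — 1 connected region; (rotated 40° about Z; rotation is an isometry so areas/perimeters/island counts are preserved). Overall, the cross-section is a single solid region. Undo the 40° rotation: the query point maps to (-3.359, 9.998) in the un-rotated model frame. The nearest boundary edge runs (-2.85, 10.63)→(-5.50, 9.53); distance from the point to it = 0.38 mm. The point is inside the cross-section, 0.38 mm from the nearest boundary — within the 0.75 mm shell band (3 × 0.25).

shell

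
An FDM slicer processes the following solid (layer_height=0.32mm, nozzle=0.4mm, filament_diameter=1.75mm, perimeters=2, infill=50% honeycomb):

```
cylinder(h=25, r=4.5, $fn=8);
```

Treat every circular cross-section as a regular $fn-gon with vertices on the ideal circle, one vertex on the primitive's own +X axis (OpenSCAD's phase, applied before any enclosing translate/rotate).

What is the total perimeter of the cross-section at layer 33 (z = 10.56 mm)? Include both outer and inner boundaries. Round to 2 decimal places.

At z = 10.56 mm: the cylinder: section is a regular 8-gon, circumradius r=4.5 (perimeter = 2·8·4.500·sin(180°/8) = 27.55 mm). Overall, the cross-section is a single solid region. Total boundary length (outer) = 27.55 mm.

27.55 mm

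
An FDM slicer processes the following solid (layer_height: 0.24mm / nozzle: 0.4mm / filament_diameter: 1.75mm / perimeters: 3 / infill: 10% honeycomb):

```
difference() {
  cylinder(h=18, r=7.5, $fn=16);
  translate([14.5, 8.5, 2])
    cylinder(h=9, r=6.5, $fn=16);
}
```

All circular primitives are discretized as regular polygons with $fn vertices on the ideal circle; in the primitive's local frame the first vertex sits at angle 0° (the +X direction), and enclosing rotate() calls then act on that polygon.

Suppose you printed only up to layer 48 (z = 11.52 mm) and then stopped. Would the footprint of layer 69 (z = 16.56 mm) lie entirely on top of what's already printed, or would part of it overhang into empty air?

Compare the two slices. At z = 11.52: the r=7.5 cylinder gives a regular 16-gon of circumradius 7.5 (constant along its height) (area = (16/2)·7.500²·sin(360°/16) = 172.21 mm²); the cylinder at (14.5, 8.5) is absent (z outside [2, 11]); Taking the first minus the rest: none of the subtracted shapes is present at this height, so the r=7.5 cylinder is unchanged — area = 172.21 mm². At z = 16.56: the cylinder: section is a regular 16-gon, circumradius r=7.5 (area = (16/2)·7.500²·sin(360°/16) = 172.21 mm²); the cylinder at (14.5, 8.5) is absent (z outside [2, 11]); Taking the first minus the rest: none of the subtracted shapes is present at this height, so the r=7.5 cylinder is unchanged — area = 172.21 mm². Checking containment: the cross-section at z = 16.56 is a subset of the cross-section at z = 11.52.

entirely on top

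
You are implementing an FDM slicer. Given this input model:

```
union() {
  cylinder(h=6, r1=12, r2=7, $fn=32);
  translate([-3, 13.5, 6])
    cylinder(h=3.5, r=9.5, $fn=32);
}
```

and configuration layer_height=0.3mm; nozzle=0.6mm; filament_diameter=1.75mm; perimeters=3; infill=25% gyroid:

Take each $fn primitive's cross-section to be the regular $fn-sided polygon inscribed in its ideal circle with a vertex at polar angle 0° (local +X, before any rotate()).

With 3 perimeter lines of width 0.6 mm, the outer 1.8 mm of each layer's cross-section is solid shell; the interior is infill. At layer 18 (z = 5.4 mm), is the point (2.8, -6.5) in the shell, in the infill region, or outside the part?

shell

At z = 5.4 mm: the cone contributes a regular 32-gon of circumradius 7.500 (interpolated between r1=12 and r2=7 at t=0.900); the cylinder at (-3, 13.5) is absent (z outside [6, 9.5]); Merging all regions: only the cone is present, so the union is just that shape — 1 connected region. Overall, the cross-section is a single solid region. The nearest boundary edge runs (2.87, -6.93)→(4.17, -6.24); distance from the point to it = 0.41 mm. The point is inside the cross-section, 0.41 mm from the nearest boundary — within the 1.8 mm shell band (3 × 0.6).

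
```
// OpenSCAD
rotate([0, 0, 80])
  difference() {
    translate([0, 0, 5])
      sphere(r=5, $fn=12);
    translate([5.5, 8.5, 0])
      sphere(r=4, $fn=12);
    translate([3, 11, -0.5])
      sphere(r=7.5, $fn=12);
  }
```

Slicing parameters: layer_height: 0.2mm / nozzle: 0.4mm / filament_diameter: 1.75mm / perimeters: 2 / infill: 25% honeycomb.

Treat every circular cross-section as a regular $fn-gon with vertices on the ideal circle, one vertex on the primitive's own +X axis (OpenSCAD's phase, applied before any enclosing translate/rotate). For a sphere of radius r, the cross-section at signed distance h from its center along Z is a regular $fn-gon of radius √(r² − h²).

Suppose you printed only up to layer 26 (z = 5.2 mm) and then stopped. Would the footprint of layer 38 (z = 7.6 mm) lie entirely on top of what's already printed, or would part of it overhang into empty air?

Compare the two slices. At z = 5.2: the sphere: section is a regular 12-gon, circumradius = √(r²−h²) = √(5²−0.2²) = 4.996 (area = (12/2)·4.996²·sin(360°/12) = 74.88 mm²); the sphere at (5.5, 8.5) is absent (|z−center|=5.200 > r=4); the sphere at (3, 11): section is a regular 12-gon, circumradius = √(r²−h²) = √(7.5²−5.7²) = 4.874 (area = (12/2)·4.874²·sin(360°/12) = 71.28 mm²); Taking the first minus the rest: starting from the r=5 sphere (74.88 mm²), the r=7.5 sphere at (3, 11) misses the remaining region (no effect) — area = 74.88 mm²; (rotated 80° about Z; rotation is an isometry so areas/perimeters/island counts are preserved). At z = 7.6: the r=5 sphere slices to a regular 12-gon of circumradius 4.271 (√(r²−h²) with h=2.6 from center) (area = (12/2)·4.271²·sin(360°/12) = 54.72 mm²); the sphere at (5.5, 8.5) is absent (|z−center|=7.600 > r=4); the sphere at (3, 11) is absent (|z−center|=8.100 > r=7.5); Subtracting the remaining from the first: none of the subtracted shapes is present at this height, so the r=5 sphere is unchanged — area = 54.72 mm²; (rotated 80° about Z; rotation is an isometry so areas/perimeters/island counts are preserved). Checking containment: the cross-section at z = 7.6 is a subset of the cross-section at z = 5.2.

entirely on top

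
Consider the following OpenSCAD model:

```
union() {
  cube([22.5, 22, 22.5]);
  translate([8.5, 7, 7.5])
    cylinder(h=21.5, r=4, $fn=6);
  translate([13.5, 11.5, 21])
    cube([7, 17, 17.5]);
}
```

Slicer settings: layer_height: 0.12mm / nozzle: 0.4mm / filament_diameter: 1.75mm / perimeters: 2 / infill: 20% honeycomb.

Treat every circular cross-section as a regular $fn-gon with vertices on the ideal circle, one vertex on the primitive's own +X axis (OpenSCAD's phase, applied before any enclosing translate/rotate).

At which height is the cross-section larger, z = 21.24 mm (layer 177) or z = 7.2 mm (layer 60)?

layer 177 (z = 21.24 mm)

Layer 177 (z = 21.24): the cube is present — its section is the full 22.5×22 rectangle (area 495.00 mm²); the r=4 cylinder at (8.5, 7) gives a regular 6-gon of circumradius 4 (constant along its height) (area = (6/2)·4.000²·sin(360°/6) = 41.57 mm²); the cube at (13.5, 11.5) (footprint 7×17) is included at this height (area 119.00 mm²); Combining (union): the regions partially overlap — summed areas 655.57 mm² minus the doubly-counted overlap 115.07 mm² gives 540.50 mm² — area = 540.50 mm². So its area = 540.50 mm². Layer 60 (z = 7.2): the cube (footprint 22.5×22) is included at this height (area 495.00 mm²); the cylinder at (8.5, 7) is absent (z outside [7.5, 29]); the cube at (13.5, 11.5) is absent (z outside [21, 38.5]); Taking the union: only the 22.5×22 cube is present, so the union is just that shape — area = 495.00 mm². So its area = 495.00 mm². Layer 177 is larger (540.50 vs 495.00 mm²).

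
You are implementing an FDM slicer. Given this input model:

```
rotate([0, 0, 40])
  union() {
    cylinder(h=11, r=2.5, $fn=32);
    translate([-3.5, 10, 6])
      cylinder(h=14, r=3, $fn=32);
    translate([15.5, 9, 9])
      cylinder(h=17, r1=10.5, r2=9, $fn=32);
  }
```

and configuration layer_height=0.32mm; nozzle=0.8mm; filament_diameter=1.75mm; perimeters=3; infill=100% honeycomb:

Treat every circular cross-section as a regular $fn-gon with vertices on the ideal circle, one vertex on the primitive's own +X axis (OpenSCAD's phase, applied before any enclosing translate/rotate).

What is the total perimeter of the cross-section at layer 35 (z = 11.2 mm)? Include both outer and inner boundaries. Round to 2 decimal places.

83.47 mm

At z = 11.2 mm: the cylinder is absent (z outside [0, 11]); the cylinder at (-3.5, 10): section is a regular 32-gon, circumradius r=3 (perimeter = 2·32·3.000·sin(180°/32) = 18.82 mm); the cone at (15.5, 9) contributes a regular 32-gon of circumradius 10.306 (interpolated between r1=10.5 and r2=9 at t=0.129) (perimeter = 2·32·10.306·sin(180°/32) = 64.65 mm); Taking the union: the 2 present regions are separate (no shared area or edge), so areas and boundary lengths simply add and each stays a separate island — boundary = 83.47 mm; (whole slice rotated 40° about Z — lengths, areas and connectivity unchanged). Overall, the cross-section has 2 separate islands. Total boundary length (outer) = 83.47 mm.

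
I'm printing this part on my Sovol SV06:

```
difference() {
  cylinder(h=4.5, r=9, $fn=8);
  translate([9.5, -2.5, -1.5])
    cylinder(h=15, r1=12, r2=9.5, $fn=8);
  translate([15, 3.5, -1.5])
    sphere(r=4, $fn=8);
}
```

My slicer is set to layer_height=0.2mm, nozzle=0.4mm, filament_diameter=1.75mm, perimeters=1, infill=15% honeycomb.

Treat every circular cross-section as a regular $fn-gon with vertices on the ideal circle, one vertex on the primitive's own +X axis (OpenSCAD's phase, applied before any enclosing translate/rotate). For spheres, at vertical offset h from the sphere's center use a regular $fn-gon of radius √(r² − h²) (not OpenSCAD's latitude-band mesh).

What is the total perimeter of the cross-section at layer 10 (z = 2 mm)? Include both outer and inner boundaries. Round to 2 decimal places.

52.70 mm

At z = 2 mm: the r=9 cylinder contributes a regular 8-gon of circumradius 9 (perimeter = 2·8·9.000·sin(180°/8) = 55.11 mm); the cone at (9.5, -2.5): at t=0.233 of its height the radius interpolates to r₁+(r₂−r₁)t = 11.417, giving a regular 8-gon of that circumradius (perimeter = 2·8·11.417·sin(180°/8) = 69.90 mm); the r=4 sphere at (15, 3.5) contributes a regular 8-gon of circumradius √(4²−3.5²) = 1.936 (perimeter = 2·8·1.936·sin(180°/8) = 11.86 mm); Taking the first minus the rest: starting from the r=9 cylinder, the cone at (9.5, -2.5) partially overlaps it — only the 111.02 mm² overlap (of its 368.66 mm²) is removed, clipping the outline; the r=4 sphere at (15, 3.5) misses the remaining region (no effect) — boundary = 52.70 mm. Overall, the cross-section is a single solid region. Total boundary length (outer) = 52.70 mm.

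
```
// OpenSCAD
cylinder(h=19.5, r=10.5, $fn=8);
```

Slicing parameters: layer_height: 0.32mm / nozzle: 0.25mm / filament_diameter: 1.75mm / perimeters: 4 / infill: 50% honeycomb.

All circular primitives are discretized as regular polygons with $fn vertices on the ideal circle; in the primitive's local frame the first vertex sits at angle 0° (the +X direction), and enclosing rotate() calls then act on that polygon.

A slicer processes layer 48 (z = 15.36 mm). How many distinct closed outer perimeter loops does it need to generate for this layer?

At z = 15.36 mm: the r=10.5 cylinder gives a regular 8-gon of circumradius 10.5 (constant along its height). The result has 1 disconnected region.

1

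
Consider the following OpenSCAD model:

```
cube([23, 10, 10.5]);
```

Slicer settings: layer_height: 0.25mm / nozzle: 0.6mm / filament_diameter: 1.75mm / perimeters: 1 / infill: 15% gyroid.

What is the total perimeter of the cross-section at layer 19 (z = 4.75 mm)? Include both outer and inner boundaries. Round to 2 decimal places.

66.00 mm

At z = 4.75 mm: the cube (footprint 23×10) is included at this height (perimeter 66.00 mm). Overall, the cross-section is a single solid region. Total boundary length (outer) = 66.00 mm.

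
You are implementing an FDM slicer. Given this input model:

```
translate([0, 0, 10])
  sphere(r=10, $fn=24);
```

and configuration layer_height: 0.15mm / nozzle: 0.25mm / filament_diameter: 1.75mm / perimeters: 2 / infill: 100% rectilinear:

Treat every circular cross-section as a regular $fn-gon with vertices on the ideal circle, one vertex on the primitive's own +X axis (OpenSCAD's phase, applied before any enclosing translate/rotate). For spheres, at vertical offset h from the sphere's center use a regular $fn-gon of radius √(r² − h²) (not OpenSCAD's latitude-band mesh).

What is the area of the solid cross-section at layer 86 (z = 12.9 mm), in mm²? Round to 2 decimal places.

At z = 12.9 mm: the r=10 sphere slices to a regular 24-gon of circumradius 9.570 (√(r²−h²) with h=2.9 from center) (area = (24/2)·9.570²·sin(360°/24) = 284.46 mm²). Overall, the cross-section is a single solid region. Net area = 284.46 mm².

284.46 mm²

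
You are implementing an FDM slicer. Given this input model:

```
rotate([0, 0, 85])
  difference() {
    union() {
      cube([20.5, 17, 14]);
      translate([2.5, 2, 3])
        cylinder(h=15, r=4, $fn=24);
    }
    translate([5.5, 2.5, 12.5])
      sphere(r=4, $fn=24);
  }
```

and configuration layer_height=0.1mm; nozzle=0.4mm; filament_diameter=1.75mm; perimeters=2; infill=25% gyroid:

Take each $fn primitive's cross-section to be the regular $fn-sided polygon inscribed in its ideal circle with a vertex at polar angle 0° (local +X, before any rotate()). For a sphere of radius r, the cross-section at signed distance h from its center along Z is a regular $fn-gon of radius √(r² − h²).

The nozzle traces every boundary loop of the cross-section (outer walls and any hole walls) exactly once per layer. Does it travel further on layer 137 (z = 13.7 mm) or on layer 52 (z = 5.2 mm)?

Layer 137 (z = 13.7): the 20.5×17 cube contributes its full rectangle (perimeter 75.00 mm); the r=4 cylinder at (2.5, 2) gives a regular 24-gon of circumradius 4 (constant along its height) (perimeter = 2·24·4.000·sin(180°/24) = 25.06 mm); Combining (union): the regions partially overlap (shared area 34.27 mm²), so the edge portions inside another operand are dropped and the merged outline is re-measured after clipping — boundary = 77.94 mm; the sphere at (5.5, 2.5): section is a regular 24-gon, circumradius = √(r²−h²) = √(4²−1.2²) = 3.816 (perimeter = 2·24·3.816·sin(180°/24) = 23.91 mm); Taking the first minus the rest: starting from the result so far, the r=4 sphere at (5.5, 2.5) partially overlaps it — only the 42.58 mm² overlap (of its 45.22 mm²) is removed, clipping the outline — boundary = 93.84 mm; (rotated 85° about Z; rotation is an isometry so areas/perimeters/island counts are preserved). So its perimeter = 93.84 mm. Layer 52 (z = 5.2): the cube (footprint 20.5×17) is included at this height (perimeter 75.00 mm); the r=4 cylinder at (2.5, 2) contributes a regular 24-gon of circumradius 4 (perimeter = 2·24·4.000·sin(180°/24) = 25.06 mm); Combining (union): the regions partially overlap (shared area 34.27 mm²), so the edge portions inside another operand are dropped and the merged outline is re-measured after clipping — boundary = 77.94 mm; the sphere at (5.5, 2.5) is absent (|z−center|=7.300 > r=4); Taking the first minus the rest: none of the subtracted shapes is present at this height, so that combined region is unchanged — boundary = 77.94 mm; (rotated 85° about Z; rotation is an isometry so areas/perimeters/island counts are preserved). So its perimeter = 77.94 mm. Layer 137 is larger (93.84 vs 77.94 mm).

layer 137 (z = 13.7 mm)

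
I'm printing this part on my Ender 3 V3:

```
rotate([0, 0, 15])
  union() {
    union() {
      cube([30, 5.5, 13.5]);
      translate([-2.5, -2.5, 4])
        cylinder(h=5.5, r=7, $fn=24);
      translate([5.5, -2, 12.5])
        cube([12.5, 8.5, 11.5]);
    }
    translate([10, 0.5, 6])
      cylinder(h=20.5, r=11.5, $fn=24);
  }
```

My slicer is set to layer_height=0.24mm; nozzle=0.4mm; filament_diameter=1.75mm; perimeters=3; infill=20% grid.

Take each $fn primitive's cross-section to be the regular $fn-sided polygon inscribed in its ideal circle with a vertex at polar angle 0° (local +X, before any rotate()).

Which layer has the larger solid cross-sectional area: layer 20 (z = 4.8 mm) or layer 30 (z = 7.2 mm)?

layer 30 (z = 7.2 mm)

Layer 20 (z = 4.8): the cube (footprint 30×5.5) is included at this height (area 165.00 mm²); the r=7 cylinder at (-2.5, -2.5) contributes a regular 24-gon of circumradius 7 (area = (24/2)·7.000²·sin(360°/24) = 152.19 mm²); the cube at (5.5, -2) does not reach this height (z outside [12.5, 24]); Merging all regions: the regions partially overlap — summed areas 317.19 mm² minus the doubly-counted overlap 10.25 mm² gives 306.93 mm² — area = 306.93 mm²; the cylinder at (10, 0.5) does not reach this height (z outside [6, 26.5]); Taking the union: only the result so far is present, so the union is just that shape — area = 306.93 mm²; (rotated 15° about Z; rotation is an isometry so areas/perimeters/island counts are preserved). So its area = 306.93 mm². Layer 30 (z = 7.2): the cube is present — its section is the full 30×5.5 rectangle (area 165.00 mm²); the r=7 cylinder at (-2.5, -2.5) gives a regular 24-gon of circumradius 7 (constant along its height) (area = (24/2)·7.000²·sin(360°/24) = 152.19 mm²); the cube at (5.5, -2) is not intersected at this z (z outside [12.5, 24]); Combining (union): the regions partially overlap — summed areas 317.19 mm² minus the doubly-counted overlap 10.25 mm² gives 306.93 mm² — area = 306.93 mm²; the r=11.5 cylinder at (10, 0.5) contributes a regular 24-gon of circumradius 11.5 (area = (24/2)·11.500²·sin(360°/24) = 410.75 mm²); Merging all regions: the regions partially overlap — summed areas 717.68 mm² minus the doubly-counted overlap 153.74 mm² gives 563.94 mm² — area = 563.94 mm²; (rotated 15° about Z; rotation is an isometry so areas/perimeters/island counts are preserved). So its area = 563.94 mm². Layer 30 is larger (563.94 vs 306.93 mm²).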